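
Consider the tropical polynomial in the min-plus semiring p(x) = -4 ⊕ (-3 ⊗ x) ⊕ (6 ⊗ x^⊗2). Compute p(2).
p(2) = -4

A tropical monomial a ⊗ x^⊗i evaluates to a + i · x. Evaluating each term at x = 2:
  Term 0 contributes -4 + 0 · 2 = -4
  Term 1 contributes -3 + 1 · 2 = -1
  Term 2 contributes 6 + 2 · 2 = 10
p(2) = ⊕ of these = min[-4, -1, 10] = -4.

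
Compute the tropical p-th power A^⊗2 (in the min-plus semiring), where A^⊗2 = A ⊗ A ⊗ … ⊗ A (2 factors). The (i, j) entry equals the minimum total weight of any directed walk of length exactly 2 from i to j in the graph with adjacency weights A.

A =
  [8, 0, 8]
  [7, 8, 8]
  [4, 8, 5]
A^⊗2 =
  [7, 8, 8]
  [12, 7, 13]
  [9, 4, 10]

Each entry (A^⊗2)_ij equals the minimum over all length-2 walks i = v_0 → v_1 → … → v_2 = j of Σ_t A[v_t][v_{t+1}]. For example, for (i, j) = (0, 2) we minimise over 3 possible intermediate vertex sequences; the minimum is 8, attained along the walk 0 → 1 → 2.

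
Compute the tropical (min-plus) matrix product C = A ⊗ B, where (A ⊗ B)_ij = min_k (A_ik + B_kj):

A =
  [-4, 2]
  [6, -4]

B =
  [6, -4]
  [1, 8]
A ⊗ B =
  [2, -8]
  [-3, 2]

Apply the min-plus product entry-by-entry:
  C[0][0] = min over k of (A[0][0] + B[0][0] = -4 + 6 = 2, A[0][1] + B[1][0] = 2 + 1 = 3) = 2 (attained at k = 0)
  C[0][1] = min over k of (A[0][0] + B[0][1] = -4 + -4 = -8, A[0][1] + B[1][1] = 2 + 8 = 10) = -8 (attained at k = 0)
  C[1][0] = min over k of (A[1][0] + B[0][0] = 6 + 6 = 12, A[1][1] + B[1][0] = -4 + 1 = -3) = -3 (attained at k = 1)
  C[1][1] = min over k of (A[1][0] + B[0][1] = 6 + -4 = 2, A[1][1] + B[1][1] = -4 + 8 = 4) = 2 (attained at k = 0)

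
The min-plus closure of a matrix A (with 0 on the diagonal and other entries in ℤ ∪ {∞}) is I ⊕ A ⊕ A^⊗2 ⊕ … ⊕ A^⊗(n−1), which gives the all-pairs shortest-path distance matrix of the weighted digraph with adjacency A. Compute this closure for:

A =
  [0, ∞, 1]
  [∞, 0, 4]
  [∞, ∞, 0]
Closure =
  [0, ∞, 1]
  [∞, 0, 4]
  [∞, ∞, 0]

This is the Floyd-Warshall all-pairs shortest-path computation. For each intermediate vertex k = 0, 1, …, 2, update dist[i][j] ← min(dist[i][j], dist[i][k] + dist[k][j]). The final matrix gives, for each (i, j), the minimum total weight of any directed path from i to j (possibly empty when i = j).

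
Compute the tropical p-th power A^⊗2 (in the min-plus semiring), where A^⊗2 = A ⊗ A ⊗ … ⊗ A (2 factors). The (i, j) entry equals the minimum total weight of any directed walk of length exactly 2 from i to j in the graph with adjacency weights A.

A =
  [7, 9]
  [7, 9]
A^⊗2 =
  [14, 16]
  [14, 16]

Each entry (A^⊗2)_ij equals the minimum over all length-2 walks i = v_0 → v_1 → … → v_2 = j of Σ_t A[v_t][v_{t+1}]. For example, for (i, j) = (0, 1) we minimise over 2 possible intermediate vertex sequences; the minimum is 16, attained along the walk 0 → 0 → 1.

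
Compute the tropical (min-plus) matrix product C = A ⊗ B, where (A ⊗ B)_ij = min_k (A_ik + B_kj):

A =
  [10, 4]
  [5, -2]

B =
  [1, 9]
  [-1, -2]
A ⊗ B =
  [3, 2]
  [-3, -4]

Apply the min-plus product entry-by-entry:
  C[0][0] = min over k of (A[0][0] + B[0][0] = 10 + 1 = 11, A[0][1] + B[1][0] = 4 + -1 = 3) = 3 (attained at k = 1)
  C[0][1] = min over k of (A[0][0] + B[0][1] = 10 + 9 = 19, A[0][1] + B[1][1] = 4 + -2 = 2) = 2 (attained at k = 1)
  C[1][0] = min over k of (A[1][0] + B[0][0] = 5 + 1 = 6, A[1][1] + B[1][0] = -2 + -1 = -3) = -3 (attained at k = 1)
  C[1][1] = min over k of (A[1][0] + B[0][1] = 5 + 9 = 14, A[1][1] + B[1][1] = -2 + -2 = -4) = -4 (attained at k = 1)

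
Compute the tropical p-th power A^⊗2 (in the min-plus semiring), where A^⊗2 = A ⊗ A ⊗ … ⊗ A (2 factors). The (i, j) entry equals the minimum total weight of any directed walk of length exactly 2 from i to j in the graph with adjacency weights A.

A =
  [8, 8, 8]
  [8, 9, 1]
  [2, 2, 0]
A^⊗2 =
  [10, 10, 8]
  [3, 3, 1]
  [2, 2, 0]

Each entry (A^⊗2)_ij equals the minimum over all length-2 walks i = v_0 → v_1 → … → v_2 = j of Σ_t A[v_t][v_{t+1}]. For example, for (i, j) = (0, 2) we minimise over 3 possible intermediate vertex sequences; the minimum is 8, attained along the walk 0 → 2 → 2.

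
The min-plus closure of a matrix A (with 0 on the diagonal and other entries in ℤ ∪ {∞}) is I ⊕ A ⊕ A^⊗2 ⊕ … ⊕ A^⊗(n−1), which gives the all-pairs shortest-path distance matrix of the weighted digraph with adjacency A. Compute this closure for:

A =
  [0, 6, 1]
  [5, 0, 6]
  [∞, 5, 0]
Closure =
  [0, 6, 1]
  [5, 0, 6]
  [10, 5, 0]

This is the Floyd-Warshall all-pairs shortest-path computation. For each intermediate vertex k = 0, 1, …, 2, update dist[i][j] ← min(dist[i][j], dist[i][k] + dist[k][j]). The final matrix gives, for each (i, j), the minimum total weight of any directed path from i to j (possibly empty when i = j).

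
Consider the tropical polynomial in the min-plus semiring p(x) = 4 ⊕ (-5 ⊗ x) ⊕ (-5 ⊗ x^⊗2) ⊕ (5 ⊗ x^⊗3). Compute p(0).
p(0) = -5

A tropical monomial a ⊗ x^⊗i evaluates to a + i · x. Evaluating each term at x = 0:
  Term 0 contributes 4 + 0 · 0 = 4
  Term 1 contributes -5 + 1 · 0 = -5
  Term 2 contributes -5 + 2 · 0 = -5
  Term 3 contributes 5 + 3 · 0 = 5
p(0) = ⊕ of these = min[4, -5, -5, 5] = -5.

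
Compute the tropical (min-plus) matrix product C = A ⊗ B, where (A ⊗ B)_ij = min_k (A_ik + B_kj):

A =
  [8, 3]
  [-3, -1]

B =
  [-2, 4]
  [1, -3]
A ⊗ B =
  [4, 0]
  [-5, -4]

Apply the min-plus product entry-by-entry:
  C[0][0] = min over k of (A[0][0] + B[0][0] = 8 + -2 = 6, A[0][1] + B[1][0] = 3 + 1 = 4) = 4 (attained at k = 1)
  C[0][1] = min over k of (A[0][0] + B[0][1] = 8 + 4 = 12, A[0][1] + B[1][1] = 3 + -3 = 0) = 0 (attained at k = 1)
  C[1][0] = min over k of (A[1][0] + B[0][0] = -3 + -2 = -5, A[1][1] + B[1][0] = -1 + 1 = 0) = -5 (attained at k = 0)
  C[1][1] = min over k of (A[1][0] + B[0][1] = -3 + 4 = 1, A[1][1] + B[1][1] = -1 + -3 = -4) = -4 (attained at k = 1)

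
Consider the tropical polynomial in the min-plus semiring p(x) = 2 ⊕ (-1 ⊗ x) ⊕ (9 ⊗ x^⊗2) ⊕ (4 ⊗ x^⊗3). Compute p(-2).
p(-2) = -3

A tropical monomial a ⊗ x^⊗i evaluates to a + i · x. Evaluating each term at x = -2:
  Term 0 contributes 2 + 0 · -2 = 2
  Term 1 contributes -1 + 1 · -2 = -3
  Term 2 contributes 9 + 2 · -2 = 5
  Term 3 contributes 4 + 3 · -2 = -2
p(-2) = ⊕ of these = min[2, -3, 5, -2] = -3.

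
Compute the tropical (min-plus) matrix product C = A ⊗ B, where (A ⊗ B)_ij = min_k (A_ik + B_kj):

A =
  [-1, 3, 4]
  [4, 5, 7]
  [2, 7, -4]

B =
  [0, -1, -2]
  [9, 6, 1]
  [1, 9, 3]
A ⊗ B =
  [-1, -2, -3]
  [4, 3, 2]
  [-3, 1, -1]

Apply the min-plus product entry-by-entry:
  C[0][0] = min over k of (A[0][0] + B[0][0] = -1 + 0 = -1, A[0][1] + B[1][0] = 3 + 9 = 12, A[0][2] + B[2][0] = 4 + 1 = 5) = -1 (attained at k = 0)
  C[0][1] = min over k of (A[0][0] + B[0][1] = -1 + -1 = -2, A[0][1] + B[1][1] = 3 + 6 = 9, A[0][2] + B[2][1] = 4 + 9 = 13) = -2 (attained at k = 0)
  C[0][2] = min over k of (A[0][0] + B[0][2] = -1 + -2 = -3, A[0][1] + B[1][2] = 3 + 1 = 4, A[0][2] + B[2][2] = 4 + 3 = 7) = -3 (attained at k = 0)
  C[1][0] = min over k of (A[1][0] + B[0][0] = 4 + 0 = 4, A[1][1] + B[1][0] = 5 + 9 = 14, A[1][2] + B[2][0] = 7 + 1 = 8) = 4 (attained at k = 0)
  C[1][1] = min over k of (A[1][0] + B[0][1] = 4 + -1 = 3, A[1][1] + B[1][1] = 5 + 6 = 11, A[1][2] + B[2][1] = 7 + 9 = 16) = 3 (attained at k = 0)
  C[1][2] = min over k of (A[1][0] + B[0][2] = 4 + -2 = 2, A[1][1] + B[1][2] = 5 + 1 = 6, A[1][2] + B[2][2] = 7 + 3 = 10) = 2 (attained at k = 0)
  C[2][0] = min over k of (A[2][0] + B[0][0] = 2 + 0 = 2, A[2][1] + B[1][0] = 7 + 9 = 16, A[2][2] + B[2][0] = -4 + 1 = -3) = -3 (attained at k = 2)
  C[2][1] = min over k of (A[2][0] + B[0][1] = 2 + -1 = 1, A[2][1] + B[1][1] = 7 + 6 = 13, A[2][2] + B[2][1] = -4 + 9 = 5) = 1 (attained at k = 0)
  C[2][2] = min over k of (A[2][0] + B[0][2] = 2 + -2 = 0, A[2][1] + B[1][2] = 7 + 1 = 8, A[2][2] + B[2][2] = -4 + 3 = -1) = -1 (attained at k = 2)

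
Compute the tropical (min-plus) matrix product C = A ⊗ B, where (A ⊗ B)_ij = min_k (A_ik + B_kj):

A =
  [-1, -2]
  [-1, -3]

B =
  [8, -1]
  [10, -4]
A ⊗ B =
  [7, -6]
  [7, -7]

Apply the min-plus product entry-by-entry:
  C[0][0] = min over k of (A[0][0] + B[0][0] = -1 + 8 = 7, A[0][1] + B[1][0] = -2 + 10 = 8) = 7 (attained at k = 0)
  C[0][1] = min over k of (A[0][0] + B[0][1] = -1 + -1 = -2, A[0][1] + B[1][1] = -2 + -4 = -6) = -6 (attained at k = 1)
  C[1][0] = min over k of (A[1][0] + B[0][0] = -1 + 8 = 7, A[1][1] + B[1][0] = -3 + 10 = 7) = 7 (attained at k = 0)
  C[1][1] = min over k of (A[1][0] + B[0][1] = -1 + -1 = -2, A[1][1] + B[1][1] = -3 + -4 = -7) = -7 (attained at k = 1)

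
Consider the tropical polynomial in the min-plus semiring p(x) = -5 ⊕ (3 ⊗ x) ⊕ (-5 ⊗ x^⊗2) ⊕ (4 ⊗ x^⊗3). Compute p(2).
p(2) = -5

A tropical monomial a ⊗ x^⊗i evaluates to a + i · x. Evaluating each term at x = 2:
  Term 0 contributes -5 + 0 · 2 = -5
  Term 1 contributes 3 + 1 · 2 = 5
  Term 2 contributes -5 + 2 · 2 = -1
  Term 3 contributes 4 + 3 · 2 = 10
p(2) = ⊕ of these = min[-5, 5, -1, 10] = -5.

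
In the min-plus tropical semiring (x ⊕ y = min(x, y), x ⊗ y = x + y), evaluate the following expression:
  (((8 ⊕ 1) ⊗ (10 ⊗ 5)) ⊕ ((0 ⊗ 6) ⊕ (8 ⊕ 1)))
(((8 ⊕ 1) ⊗ (10 ⊗ 5)) ⊕ ((0 ⊗ 6) ⊕ (8 ⊕ 1))) = 1

Expand innermost to outermost. Recall ⊕ takes the minimum of its arguments and ⊗ takes their sum. Working out the expression (((8 ⊕ 1) ⊗ (10 ⊗ 5)) ⊕ ((0 ⊗ 6) ⊕ (8 ⊕ 1))) gives 1.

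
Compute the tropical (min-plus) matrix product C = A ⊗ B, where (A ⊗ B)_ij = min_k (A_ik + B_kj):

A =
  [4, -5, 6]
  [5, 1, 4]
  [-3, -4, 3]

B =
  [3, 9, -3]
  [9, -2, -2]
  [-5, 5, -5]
A ⊗ B =
  [1, -7, -7]
  [-1, -1, -1]
  [-2, -6, -6]

Apply the min-plus product entry-by-entry:
  C[0][0] = min over k of (A[0][0] + B[0][0] = 4 + 3 = 7, A[0][1] + B[1][0] = -5 + 9 = 4, A[0][2] + B[2][0] = 6 + -5 = 1) = 1 (attained at k = 2)
  C[0][1] = min over k of (A[0][0] + B[0][1] = 4 + 9 = 13, A[0][1] + B[1][1] = -5 + -2 = -7, A[0][2] + B[2][1] = 6 + 5 = 11) = -7 (attained at k = 1)
  C[0][2] = min over k of (A[0][0] + B[0][2] = 4 + -3 = 1, A[0][1] + B[1][2] = -5 + -2 = -7, A[0][2] + B[2][2] = 6 + -5 = 1) = -7 (attained at k = 1)
  C[1][0] = min over k of (A[1][0] + B[0][0] = 5 + 3 = 8, A[1][1] + B[1][0] = 1 + 9 = 10, A[1][2] + B[2][0] = 4 + -5 = -1) = -1 (attained at k = 2)
  C[1][1] = min over k of (A[1][0] + B[0][1] = 5 + 9 = 14, A[1][1] + B[1][1] = 1 + -2 = -1, A[1][2] + B[2][1] = 4 + 5 = 9) = -1 (attained at k = 1)
  C[1][2] = min over k of (A[1][0] + B[0][2] = 5 + -3 = 2, A[1][1] + B[1][2] = 1 + -2 = -1, A[1][2] + B[2][2] = 4 + -5 = -1) = -1 (attained at k = 1)
  C[2][0] = min over k of (A[2][0] + B[0][0] = -3 + 3 = 0, A[2][1] + B[1][0] = -4 + 9 = 5, A[2][2] + B[2][0] = 3 + -5 = -2) = -2 (attained at k = 2)
  C[2][1] = min over k of (A[2][0] + B[0][1] = -3 + 9 = 6, A[2][1] + B[1][1] = -4 + -2 = -6, A[2][2] + B[2][1] = 3 + 5 = 8) = -6 (attained at k = 1)
  C[2][2] = min over k of (A[2][0] + B[0][2] = -3 + -3 = -6, A[2][1] + B[1][2] = -4 + -2 = -6, A[2][2] + B[2][2] = 3 + -5 = -2) = -6 (attained at k = 0)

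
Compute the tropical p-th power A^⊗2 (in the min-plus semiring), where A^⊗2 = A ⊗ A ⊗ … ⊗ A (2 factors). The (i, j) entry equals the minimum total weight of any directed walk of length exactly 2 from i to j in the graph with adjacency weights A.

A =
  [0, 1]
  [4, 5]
A^⊗2 =
  [0, 1]
  [4, 5]

Each entry (A^⊗2)_ij equals the minimum over all length-2 walks i = v_0 → v_1 → … → v_2 = j of Σ_t A[v_t][v_{t+1}]. For example, for (i, j) = (0, 1) we minimise over 2 possible intermediate vertex sequences; the minimum is 1, attained along the walk 0 → 0 → 1.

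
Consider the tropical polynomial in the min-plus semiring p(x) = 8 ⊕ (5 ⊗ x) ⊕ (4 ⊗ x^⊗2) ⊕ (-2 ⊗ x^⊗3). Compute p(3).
p(3) = 7

A tropical monomial a ⊗ x^⊗i evaluates to a + i · x. Evaluating each term at x = 3:
  Term 0 contributes 8 + 0 · 3 = 8
  Term 1 contributes 5 + 1 · 3 = 8
  Term 2 contributes 4 + 2 · 3 = 10
  Term 3 contributes -2 + 3 · 3 = 7
p(3) = ⊕ of these = min[8, 8, 10, 7] = 7.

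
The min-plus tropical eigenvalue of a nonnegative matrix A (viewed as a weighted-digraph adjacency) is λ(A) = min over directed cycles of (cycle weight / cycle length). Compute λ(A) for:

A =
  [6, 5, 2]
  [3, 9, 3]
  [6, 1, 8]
λ(A) = 2

Enumerate directed cycles and compute their means (weight / length). Sample:
  cycle 0 → 0: weight = 6, length = 1, mean = 6/1 ≈ 6.000
  cycle 1 → 1: weight = 9, length = 1, mean = 9/1 ≈ 9.000
  cycle 2 → 2: weight = 8, length = 1, mean = 8/1 ≈ 8.000
  cycle 0 → 1 → 0: weight = 8, length = 2, mean = 8/2 ≈ 4.000
  cycle 0 → 2 → 0: weight = 8, length = 2, mean = 8/2 ≈ 4.000
  cycle 1 → 0 → 1: weight = 8, length = 2, mean = 8/2 ≈ 4.000
Minimum mean = 2.000, attained e.g. along the cycle 1 → 2 → 1 with weight 4 and length 2. So λ(A) = 4/2 = 2.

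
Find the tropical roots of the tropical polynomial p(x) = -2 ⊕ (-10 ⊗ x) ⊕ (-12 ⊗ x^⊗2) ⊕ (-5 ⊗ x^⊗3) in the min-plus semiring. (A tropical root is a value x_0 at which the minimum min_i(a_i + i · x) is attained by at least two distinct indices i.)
Roots: {-7, 2, 8}

Each tropical root is a break point of the lower envelope of the lines y = a_i + i · x (there are 4 lines, with slopes 0, 1, ..., 3). Only the lines that attain the minimum somewhere contribute to roots; other lines are dominated. Here the surviving (envelope) indices are i = 3, i = 2, i = 1, i = 0.
Intersections between consecutive envelope lines give the roots: for adjacent envelope indices i < j the intersection is x = (a_i − a_j) / (j − i). Reading off the sorted break points: {-7, 2, 8}.
Verification: at each break x_0, at least two indices attain the minimum of min_i(a_i + i · x_0).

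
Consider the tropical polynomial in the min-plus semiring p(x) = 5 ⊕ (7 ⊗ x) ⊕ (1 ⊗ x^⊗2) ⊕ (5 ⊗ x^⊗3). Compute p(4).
p(4) = 5

A tropical monomial a ⊗ x^⊗i evaluates to a + i · x. Evaluating each term at x = 4:
  Term 0 contributes 5 + 0 · 4 = 5
  Term 1 contributes 7 + 1 · 4 = 11
  Term 2 contributes 1 + 2 · 4 = 9
  Term 3 contributes 5 + 3 · 4 = 17
p(4) = ⊕ of these = min[5, 11, 9, 17] = 5.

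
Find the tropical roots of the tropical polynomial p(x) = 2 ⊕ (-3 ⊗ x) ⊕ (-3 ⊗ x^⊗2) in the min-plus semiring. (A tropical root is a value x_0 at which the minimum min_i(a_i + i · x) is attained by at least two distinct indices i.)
Roots: {0, 5}

Each tropical root is a break point of the lower envelope of the lines y = a_i + i · x (there are 3 lines, with slopes 0, 1, ..., 2). Only the lines that attain the minimum somewhere contribute to roots; other lines are dominated. Here the surviving (envelope) indices are i = 2, i = 1, i = 0.
Intersections between consecutive envelope lines give the roots: for adjacent envelope indices i < j the intersection is x = (a_i − a_j) / (j − i). Reading off the sorted break points: {0, 5}.
Verification: at each break x_0, at least two indices attain the minimum of min_i(a_i + i · x_0).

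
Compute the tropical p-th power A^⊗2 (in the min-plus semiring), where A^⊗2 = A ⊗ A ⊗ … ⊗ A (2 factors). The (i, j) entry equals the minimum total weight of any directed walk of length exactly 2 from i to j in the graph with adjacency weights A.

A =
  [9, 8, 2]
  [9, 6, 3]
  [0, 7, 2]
A^⊗2 =
  [2, 9, 4]
  [3, 10, 5]
  [2, 8, 2]

Each entry (A^⊗2)_ij equals the minimum over all length-2 walks i = v_0 → v_1 → … → v_2 = j of Σ_t A[v_t][v_{t+1}]. For example, for (i, j) = (0, 2) we minimise over 3 possible intermediate vertex sequences; the minimum is 4, attained along the walk 0 → 2 → 2.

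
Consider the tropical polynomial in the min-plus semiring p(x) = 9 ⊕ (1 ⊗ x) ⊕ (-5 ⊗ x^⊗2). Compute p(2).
p(2) = -1

A tropical monomial a ⊗ x^⊗i evaluates to a + i · x. Evaluating each term at x = 2:
  Term 0 contributes 9 + 0 · 2 = 9
  Term 1 contributes 1 + 1 · 2 = 3
  Term 2 contributes -5 + 2 · 2 = -1
p(2) = ⊕ of these = min[9, 3, -1] = -1.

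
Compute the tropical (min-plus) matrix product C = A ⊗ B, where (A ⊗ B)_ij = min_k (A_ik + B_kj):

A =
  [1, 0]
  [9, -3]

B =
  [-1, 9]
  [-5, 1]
A ⊗ B =
  [-5, 1]
  [-8, -2]

Apply the min-plus product entry-by-entry:
  C[0][0] = min over k of (A[0][0] + B[0][0] = 1 + -1 = 0, A[0][1] + B[1][0] = 0 + -5 = -5) = -5 (attained at k = 1)
  C[0][1] = min over k of (A[0][0] + B[0][1] = 1 + 9 = 10, A[0][1] + B[1][1] = 0 + 1 = 1) = 1 (attained at k = 1)
  C[1][0] = min over k of (A[1][0] + B[0][0] = 9 + -1 = 8, A[1][1] + B[1][0] = -3 + -5 = -8) = -8 (attained at k = 1)
  C[1][1] = min over k of (A[1][0] + B[0][1] = 9 + 9 = 18, A[1][1] + B[1][1] = -3 + 1 = -2) = -2 (attained at k = 1)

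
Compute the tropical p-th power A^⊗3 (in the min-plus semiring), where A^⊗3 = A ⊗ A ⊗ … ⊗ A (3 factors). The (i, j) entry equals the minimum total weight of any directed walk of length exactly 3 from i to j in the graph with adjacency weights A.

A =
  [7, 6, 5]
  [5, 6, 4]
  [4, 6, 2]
A^⊗3 =
  [11, 13, 9]
  [10, 12, 8]
  [8, 10, 6]

Each entry (A^⊗3)_ij equals the minimum over all length-3 walks i = v_0 → v_1 → … → v_3 = j of Σ_t A[v_t][v_{t+1}]. For example, for (i, j) = (0, 2) we minimise over 9 possible intermediate vertex sequences; the minimum is 9, attained along the walk 0 → 2 → 2 → 2.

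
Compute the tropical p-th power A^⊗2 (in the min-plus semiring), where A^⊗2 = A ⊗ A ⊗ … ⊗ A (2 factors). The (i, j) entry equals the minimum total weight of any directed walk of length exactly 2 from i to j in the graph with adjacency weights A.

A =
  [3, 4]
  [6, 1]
A^⊗2 =
  [6, 5]
  [7, 2]

Each entry (A^⊗2)_ij equals the minimum over all length-2 walks i = v_0 → v_1 → … → v_2 = j of Σ_t A[v_t][v_{t+1}]. For example, for (i, j) = (0, 1) we minimise over 2 possible intermediate vertex sequences; the minimum is 5, attained along the walk 0 → 1 → 1.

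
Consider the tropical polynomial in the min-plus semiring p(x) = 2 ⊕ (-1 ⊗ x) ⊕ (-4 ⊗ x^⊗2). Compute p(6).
p(6) = 2

A tropical monomial a ⊗ x^⊗i evaluates to a + i · x. Evaluating each term at x = 6:
  Term 0 contributes 2 + 0 · 6 = 2
  Term 1 contributes -1 + 1 · 6 = 5
  Term 2 contributes -4 + 2 · 6 = 8
p(6) = ⊕ of these = min[2, 5, 8] = 2.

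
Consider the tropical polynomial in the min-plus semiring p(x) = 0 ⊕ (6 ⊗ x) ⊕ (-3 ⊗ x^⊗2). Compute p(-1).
p(-1) = -5

A tropical monomial a ⊗ x^⊗i evaluates to a + i · x. Evaluating each term at x = -1:
  Term 0 contributes 0 + 0 · -1 = 0
  Term 1 contributes 6 + 1 · -1 = 5
  Term 2 contributes -3 + 2 · -1 = -5
p(-1) = ⊕ of these = min[0, 5, -5] = -5.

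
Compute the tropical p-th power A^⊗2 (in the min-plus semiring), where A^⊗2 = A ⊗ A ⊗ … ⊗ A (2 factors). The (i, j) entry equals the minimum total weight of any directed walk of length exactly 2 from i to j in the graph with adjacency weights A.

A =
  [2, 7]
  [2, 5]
A^⊗2 =
  [4, 9]
  [4, 9]

Each entry (A^⊗2)_ij equals the minimum over all length-2 walks i = v_0 → v_1 → … → v_2 = j of Σ_t A[v_t][v_{t+1}]. For example, for (i, j) = (0, 1) we minimise over 2 possible intermediate vertex sequences; the minimum is 9, attained along the walk 0 → 0 → 1.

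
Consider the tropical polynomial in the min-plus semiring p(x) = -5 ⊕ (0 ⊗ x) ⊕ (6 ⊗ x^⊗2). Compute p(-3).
p(-3) = -5

A tropical monomial a ⊗ x^⊗i evaluates to a + i · x. Evaluating each term at x = -3:
  Term 0 contributes -5 + 0 · -3 = -5
  Term 1 contributes 0 + 1 · -3 = -3
  Term 2 contributes 6 + 2 · -3 = 0
p(-3) = ⊕ of these = min[-5, -3, 0] = -5.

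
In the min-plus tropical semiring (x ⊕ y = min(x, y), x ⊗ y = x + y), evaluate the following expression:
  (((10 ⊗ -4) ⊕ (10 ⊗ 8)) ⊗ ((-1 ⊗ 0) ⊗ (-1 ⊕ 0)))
(((10 ⊗ -4) ⊕ (10 ⊗ 8)) ⊗ ((-1 ⊗ 0) ⊗ (-1 ⊕ 0))) = 4

Expand innermost to outermost. Recall ⊕ takes the minimum of its arguments and ⊗ takes their sum. Working out the expression (((10 ⊗ -4) ⊕ (10 ⊗ 8)) ⊗ ((-1 ⊗ 0) ⊗ (-1 ⊕ 0))) gives 4.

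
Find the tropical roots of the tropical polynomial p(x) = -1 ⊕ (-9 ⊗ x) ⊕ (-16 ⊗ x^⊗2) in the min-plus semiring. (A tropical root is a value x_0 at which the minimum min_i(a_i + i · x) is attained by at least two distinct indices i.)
Roots: {7, 8}

Each tropical root is a break point of the lower envelope of the lines y = a_i + i · x (there are 3 lines, with slopes 0, 1, ..., 2). Only the lines that attain the minimum somewhere contribute to roots; other lines are dominated. Here the surviving (envelope) indices are i = 2, i = 1, i = 0.
Intersections between consecutive envelope lines give the roots: for adjacent envelope indices i < j the intersection is x = (a_i − a_j) / (j − i). Reading off the sorted break points: {7, 8}.
Verification: at each break x_0, at least two indices attain the minimum of min_i(a_i + i · x_0).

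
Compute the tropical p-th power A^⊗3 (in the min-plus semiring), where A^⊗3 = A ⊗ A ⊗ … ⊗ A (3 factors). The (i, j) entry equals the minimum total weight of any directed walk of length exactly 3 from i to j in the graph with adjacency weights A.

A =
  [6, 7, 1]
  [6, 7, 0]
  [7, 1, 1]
A^⊗3 =
  [8, 3, 2]
  [7, 2, 1]
  [8, 2, 2]

Each entry (A^⊗3)_ij equals the minimum over all length-3 walks i = v_0 → v_1 → … → v_3 = j of Σ_t A[v_t][v_{t+1}]. For example, for (i, j) = (0, 2) we minimise over 9 possible intermediate vertex sequences; the minimum is 2, attained along the walk 0 → 2 → 1 → 2.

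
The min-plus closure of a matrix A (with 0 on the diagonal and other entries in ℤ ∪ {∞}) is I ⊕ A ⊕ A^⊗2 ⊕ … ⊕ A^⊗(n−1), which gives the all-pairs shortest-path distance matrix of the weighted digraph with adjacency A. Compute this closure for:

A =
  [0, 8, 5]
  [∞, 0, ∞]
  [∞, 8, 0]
Closure =
  [0, 8, 5]
  [∞, 0, ∞]
  [∞, 8, 0]

This is the Floyd-Warshall all-pairs shortest-path computation. For each intermediate vertex k = 0, 1, …, 2, update dist[i][j] ← min(dist[i][j], dist[i][k] + dist[k][j]). The final matrix gives, for each (i, j), the minimum total weight of any directed path from i to j (possibly empty when i = j).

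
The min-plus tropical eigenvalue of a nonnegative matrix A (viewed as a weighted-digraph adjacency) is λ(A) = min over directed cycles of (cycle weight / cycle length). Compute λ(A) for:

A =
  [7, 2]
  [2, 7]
λ(A) = 2

Enumerate directed cycles and compute their means (weight / length). Sample:
  cycle 0 → 0: weight = 7, length = 1, mean = 7/1 ≈ 7.000
  cycle 1 → 1: weight = 7, length = 1, mean = 7/1 ≈ 7.000
  cycle 0 → 1 → 0: weight = 4, length = 2, mean = 4/2 ≈ 2.000
  cycle 1 → 0 → 1: weight = 4, length = 2, mean = 4/2 ≈ 2.000
Minimum mean = 2.000, attained e.g. along the cycle 0 → 1 → 0 with weight 4 and length 2. So λ(A) = 4/2 = 2.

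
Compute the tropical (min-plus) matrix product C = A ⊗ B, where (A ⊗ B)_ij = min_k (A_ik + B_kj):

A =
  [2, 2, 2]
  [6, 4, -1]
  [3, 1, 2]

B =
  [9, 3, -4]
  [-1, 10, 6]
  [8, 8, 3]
A ⊗ B =
  [1, 5, -2]
  [3, 7, 2]
  [0, 6, -1]

Apply the min-plus product entry-by-entry:
  C[0][0] = min over k of (A[0][0] + B[0][0] = 2 + 9 = 11, A[0][1] + B[1][0] = 2 + -1 = 1, A[0][2] + B[2][0] = 2 + 8 = 10) = 1 (attained at k = 1)
  C[0][1] = min over k of (A[0][0] + B[0][1] = 2 + 3 = 5, A[0][1] + B[1][1] = 2 + 10 = 12, A[0][2] + B[2][1] = 2 + 8 = 10) = 5 (attained at k = 0)
  C[0][2] = min over k of (A[0][0] + B[0][2] = 2 + -4 = -2, A[0][1] + B[1][2] = 2 + 6 = 8, A[0][2] + B[2][2] = 2 + 3 = 5) = -2 (attained at k = 0)
  C[1][0] = min over k of (A[1][0] + B[0][0] = 6 + 9 = 15, A[1][1] + B[1][0] = 4 + -1 = 3, A[1][2] + B[2][0] = -1 + 8 = 7) = 3 (attained at k = 1)
  C[1][1] = min over k of (A[1][0] + B[0][1] = 6 + 3 = 9, A[1][1] + B[1][1] = 4 + 10 = 14, A[1][2] + B[2][1] = -1 + 8 = 7) = 7 (attained at k = 2)
  C[1][2] = min over k of (A[1][0] + B[0][2] = 6 + -4 = 2, A[1][1] + B[1][2] = 4 + 6 = 10, A[1][2] + B[2][2] = -1 + 3 = 2) = 2 (attained at k = 0)
  C[2][0] = min over k of (A[2][0] + B[0][0] = 3 + 9 = 12, A[2][1] + B[1][0] = 1 + -1 = 0, A[2][2] + B[2][0] = 2 + 8 = 10) = 0 (attained at k = 1)
  C[2][1] = min over k of (A[2][0] + B[0][1] = 3 + 3 = 6, A[2][1] + B[1][1] = 1 + 10 = 11, A[2][2] + B[2][1] = 2 + 8 = 10) = 6 (attained at k = 0)
  C[2][2] = min over k of (A[2][0] + B[0][2] = 3 + -4 = -1, A[2][1] + B[1][2] = 1 + 6 = 7, A[2][2] + B[2][2] = 2 + 3 = 5) = -1 (attained at k = 0)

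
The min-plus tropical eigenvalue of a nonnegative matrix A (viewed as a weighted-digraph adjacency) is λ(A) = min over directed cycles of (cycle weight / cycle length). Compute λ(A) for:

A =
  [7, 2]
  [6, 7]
λ(A) = 4

Enumerate directed cycles and compute their means (weight / length). Sample:
  cycle 0 → 0: weight = 7, length = 1, mean = 7/1 ≈ 7.000
  cycle 1 → 1: weight = 7, length = 1, mean = 7/1 ≈ 7.000
  cycle 0 → 1 → 0: weight = 8, length = 2, mean = 8/2 ≈ 4.000
  cycle 1 → 0 → 1: weight = 8, length = 2, mean = 8/2 ≈ 4.000
Minimum mean = 4.000, attained e.g. along the cycle 0 → 1 → 0 with weight 8 and length 2. So λ(A) = 8/2 = 4.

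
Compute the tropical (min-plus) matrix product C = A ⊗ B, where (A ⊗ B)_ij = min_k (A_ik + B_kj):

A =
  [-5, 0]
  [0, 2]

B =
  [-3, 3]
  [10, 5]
A ⊗ B =
  [-8, -2]
  [-3, 3]

Apply the min-plus product entry-by-entry:
  C[0][0] = min over k of (A[0][0] + B[0][0] = -5 + -3 = -8, A[0][1] + B[1][0] = 0 + 10 = 10) = -8 (attained at k = 0)
  C[0][1] = min over k of (A[0][0] + B[0][1] = -5 + 3 = -2, A[0][1] + B[1][1] = 0 + 5 = 5) = -2 (attained at k = 0)
  C[1][0] = min over k of (A[1][0] + B[0][0] = 0 + -3 = -3, A[1][1] + B[1][0] = 2 + 10 = 12) = -3 (attained at k = 0)
  C[1][1] = min over k of (A[1][0] + B[0][1] = 0 + 3 = 3, A[1][1] + B[1][1] = 2 + 5 = 7) = 3 (attained at k = 0)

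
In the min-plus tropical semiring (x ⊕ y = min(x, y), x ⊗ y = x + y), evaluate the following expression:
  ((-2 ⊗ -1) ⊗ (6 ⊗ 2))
((-2 ⊗ -1) ⊗ (6 ⊗ 2)) = 5

Expand innermost to outermost. Recall ⊕ takes the minimum of its arguments and ⊗ takes their sum. Working out the expression ((-2 ⊗ -1) ⊗ (6 ⊗ 2)) gives 5.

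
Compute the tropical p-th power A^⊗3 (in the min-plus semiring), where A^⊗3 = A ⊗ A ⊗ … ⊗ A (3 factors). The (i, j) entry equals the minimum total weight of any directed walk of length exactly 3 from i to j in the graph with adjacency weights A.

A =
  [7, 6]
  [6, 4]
A^⊗3 =
  [16, 14]
  [14, 12]

Each entry (A^⊗3)_ij equals the minimum over all length-3 walks i = v_0 → v_1 → … → v_3 = j of Σ_t A[v_t][v_{t+1}]. For example, for (i, j) = (0, 1) we minimise over 4 possible intermediate vertex sequences; the minimum is 14, attained along the walk 0 → 1 → 1 → 1.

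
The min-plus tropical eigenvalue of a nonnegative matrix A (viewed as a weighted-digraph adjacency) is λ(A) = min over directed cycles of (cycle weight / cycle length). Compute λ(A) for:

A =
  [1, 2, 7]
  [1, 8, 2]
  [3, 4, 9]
λ(A) = 1

Enumerate directed cycles and compute their means (weight / length). Sample:
  cycle 0 → 0: weight = 1, length = 1, mean = 1/1 ≈ 1.000
  cycle 1 → 1: weight = 8, length = 1, mean = 8/1 ≈ 8.000
  cycle 2 → 2: weight = 9, length = 1, mean = 9/1 ≈ 9.000
  cycle 0 → 1 → 0: weight = 3, length = 2, mean = 3/2 ≈ 1.500
  cycle 0 → 2 → 0: weight = 10, length = 2, mean = 10/2 ≈ 5.000
  cycle 1 → 0 → 1: weight = 3, length = 2, mean = 3/2 ≈ 1.500
Minimum mean = 1.000, attained e.g. along the cycle 0 → 0 with weight 1 and length 1. So λ(A) = 1/1 = 1.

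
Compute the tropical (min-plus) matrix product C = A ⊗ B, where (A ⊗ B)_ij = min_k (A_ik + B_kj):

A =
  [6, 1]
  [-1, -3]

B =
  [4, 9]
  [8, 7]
A ⊗ B =
  [9, 8]
  [3, 4]

Apply the min-plus product entry-by-entry:
  C[0][0] = min over k of (A[0][0] + B[0][0] = 6 + 4 = 10, A[0][1] + B[1][0] = 1 + 8 = 9) = 9 (attained at k = 1)
  C[0][1] = min over k of (A[0][0] + B[0][1] = 6 + 9 = 15, A[0][1] + B[1][1] = 1 + 7 = 8) = 8 (attained at k = 1)
  C[1][0] = min over k of (A[1][0] + B[0][0] = -1 + 4 = 3, A[1][1] + B[1][0] = -3 + 8 = 5) = 3 (attained at k = 0)
  C[1][1] = min over k of (A[1][0] + B[0][1] = -1 + 9 = 8, A[1][1] + B[1][1] = -3 + 7 = 4) = 4 (attained at k = 1)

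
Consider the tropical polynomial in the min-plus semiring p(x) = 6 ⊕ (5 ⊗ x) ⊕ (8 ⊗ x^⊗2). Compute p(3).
p(3) = 6

A tropical monomial a ⊗ x^⊗i evaluates to a + i · x. Evaluating each term at x = 3:
  Term 0 contributes 6 + 0 · 3 = 6
  Term 1 contributes 5 + 1 · 3 = 8
  Term 2 contributes 8 + 2 · 3 = 14
p(3) = ⊕ of these = min[6, 8, 14] = 6.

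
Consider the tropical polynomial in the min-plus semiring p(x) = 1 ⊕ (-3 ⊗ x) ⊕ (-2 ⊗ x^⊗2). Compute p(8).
p(8) = 1

A tropical monomial a ⊗ x^⊗i evaluates to a + i · x. Evaluating each term at x = 8:
  Term 0 contributes 1 + 0 · 8 = 1
  Term 1 contributes -3 + 1 · 8 = 5
  Term 2 contributes -2 + 2 · 8 = 14
p(8) = ⊕ of these = min[1, 5, 14] = 1.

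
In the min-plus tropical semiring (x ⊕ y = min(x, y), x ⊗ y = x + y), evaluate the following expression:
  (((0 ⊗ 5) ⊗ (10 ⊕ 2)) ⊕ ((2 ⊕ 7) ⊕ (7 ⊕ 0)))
(((0 ⊗ 5) ⊗ (10 ⊕ 2)) ⊕ ((2 ⊕ 7) ⊕ (7 ⊕ 0))) = 0

Expand innermost to outermost. Recall ⊕ takes the minimum of its arguments and ⊗ takes their sum. Working out the expression (((0 ⊗ 5) ⊗ (10 ⊕ 2)) ⊕ ((2 ⊕ 7) ⊕ (7 ⊕ 0))) gives 0.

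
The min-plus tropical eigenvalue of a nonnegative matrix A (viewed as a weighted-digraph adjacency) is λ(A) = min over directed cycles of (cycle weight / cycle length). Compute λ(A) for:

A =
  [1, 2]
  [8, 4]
λ(A) = 1

Enumerate directed cycles and compute their means (weight / length). Sample:
  cycle 0 → 0: weight = 1, length = 1, mean = 1/1 ≈ 1.000
  cycle 1 → 1: weight = 4, length = 1, mean = 4/1 ≈ 4.000
  cycle 0 → 1 → 0: weight = 10, length = 2, mean = 10/2 ≈ 5.000
  cycle 1 → 0 → 1: weight = 10, length = 2, mean = 10/2 ≈ 5.000
Minimum mean = 1.000, attained e.g. along the cycle 0 → 0 with weight 1 and length 1. So λ(A) = 1/1 = 1.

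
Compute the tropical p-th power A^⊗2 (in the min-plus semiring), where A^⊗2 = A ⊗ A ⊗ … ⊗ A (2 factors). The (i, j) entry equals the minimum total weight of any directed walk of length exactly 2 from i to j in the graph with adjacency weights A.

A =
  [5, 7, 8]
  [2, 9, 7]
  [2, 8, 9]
A^⊗2 =
  [9, 12, 13]
  [7, 9, 10]
  [7, 9, 10]

Each entry (A^⊗2)_ij equals the minimum over all length-2 walks i = v_0 → v_1 → … → v_2 = j of Σ_t A[v_t][v_{t+1}]. For example, for (i, j) = (0, 2) we minimise over 3 possible intermediate vertex sequences; the minimum is 13, attained along the walk 0 → 0 → 2.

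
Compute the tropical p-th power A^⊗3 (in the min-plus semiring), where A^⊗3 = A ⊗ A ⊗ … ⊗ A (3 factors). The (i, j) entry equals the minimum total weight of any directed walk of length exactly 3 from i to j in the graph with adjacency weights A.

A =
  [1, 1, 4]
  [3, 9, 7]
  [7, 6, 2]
A^⊗3 =
  [3, 3, 6]
  [5, 5, 8]
  [9, 9, 6]

Each entry (A^⊗3)_ij equals the minimum over all length-3 walks i = v_0 → v_1 → … → v_3 = j of Σ_t A[v_t][v_{t+1}]. For example, for (i, j) = (0, 2) we minimise over 9 possible intermediate vertex sequences; the minimum is 6, attained along the walk 0 → 0 → 0 → 2.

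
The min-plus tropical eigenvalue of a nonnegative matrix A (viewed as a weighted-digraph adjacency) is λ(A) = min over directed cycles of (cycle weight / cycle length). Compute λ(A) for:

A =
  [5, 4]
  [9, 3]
λ(A) = 3

Enumerate directed cycles and compute their means (weight / length). Sample:
  cycle 0 → 0: weight = 5, length = 1, mean = 5/1 ≈ 5.000
  cycle 1 → 1: weight = 3, length = 1, mean = 3/1 ≈ 3.000
  cycle 0 → 1 → 0: weight = 13, length = 2, mean = 13/2 ≈ 6.500
  cycle 1 → 0 → 1: weight = 13, length = 2, mean = 13/2 ≈ 6.500
Minimum mean = 3.000, attained e.g. along the cycle 1 → 1 with weight 3 and length 1. So λ(A) = 3/1 = 3.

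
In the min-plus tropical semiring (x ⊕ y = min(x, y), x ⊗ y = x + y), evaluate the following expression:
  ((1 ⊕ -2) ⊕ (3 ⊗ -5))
((1 ⊕ -2) ⊕ (3 ⊗ -5)) = -2

Expand innermost to outermost. Recall ⊕ takes the minimum of its arguments and ⊗ takes their sum. Working out the expression ((1 ⊕ -2) ⊕ (3 ⊗ -5)) gives -2.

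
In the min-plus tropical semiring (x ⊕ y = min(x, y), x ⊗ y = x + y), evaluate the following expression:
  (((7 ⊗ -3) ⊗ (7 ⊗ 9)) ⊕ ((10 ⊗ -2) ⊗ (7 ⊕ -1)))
(((7 ⊗ -3) ⊗ (7 ⊗ 9)) ⊕ ((10 ⊗ -2) ⊗ (7 ⊕ -1))) = 7

Expand innermost to outermost. Recall ⊕ takes the minimum of its arguments and ⊗ takes their sum. Working out the expression (((7 ⊗ -3) ⊗ (7 ⊗ 9)) ⊕ ((10 ⊗ -2) ⊗ (7 ⊕ -1))) gives 7.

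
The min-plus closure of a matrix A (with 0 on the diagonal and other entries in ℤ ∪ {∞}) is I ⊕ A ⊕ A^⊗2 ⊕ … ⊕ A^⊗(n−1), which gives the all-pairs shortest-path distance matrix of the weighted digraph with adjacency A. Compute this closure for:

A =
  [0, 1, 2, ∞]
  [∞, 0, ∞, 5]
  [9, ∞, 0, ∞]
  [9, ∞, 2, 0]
Closure =
  [0, 1, 2, 6]
  [14, 0, 7, 5]
  [9, 10, 0, 15]
  [9, 10, 2, 0]

This is the Floyd-Warshall all-pairs shortest-path computation. For each intermediate vertex k = 0, 1, …, 3, update dist[i][j] ← min(dist[i][j], dist[i][k] + dist[k][j]). The final matrix gives, for each (i, j), the minimum total weight of any directed path from i to j (possibly empty when i = j).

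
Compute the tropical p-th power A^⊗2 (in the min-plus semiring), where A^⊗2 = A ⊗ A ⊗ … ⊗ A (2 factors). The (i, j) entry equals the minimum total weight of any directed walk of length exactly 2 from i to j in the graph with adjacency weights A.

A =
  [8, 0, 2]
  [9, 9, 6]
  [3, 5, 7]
A^⊗2 =
  [5, 7, 6]
  [9, 9, 11]
  [10, 3, 5]

Each entry (A^⊗2)_ij equals the minimum over all length-2 walks i = v_0 → v_1 → … → v_2 = j of Σ_t A[v_t][v_{t+1}]. For example, for (i, j) = (0, 2) we minimise over 3 possible intermediate vertex sequences; the minimum is 6, attained along the walk 0 → 1 → 2.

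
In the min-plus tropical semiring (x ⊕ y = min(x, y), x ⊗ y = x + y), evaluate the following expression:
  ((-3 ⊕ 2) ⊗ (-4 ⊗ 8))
((-3 ⊕ 2) ⊗ (-4 ⊗ 8)) = 1

Expand innermost to outermost. Recall ⊕ takes the minimum of its arguments and ⊗ takes their sum. Working out the expression ((-3 ⊕ 2) ⊗ (-4 ⊗ 8)) gives 1.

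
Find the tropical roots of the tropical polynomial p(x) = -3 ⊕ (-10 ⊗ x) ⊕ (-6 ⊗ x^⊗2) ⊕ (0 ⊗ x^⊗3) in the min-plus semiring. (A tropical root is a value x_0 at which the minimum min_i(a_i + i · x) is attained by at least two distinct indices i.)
Roots: {-6, -4, 7}

Each tropical root is a break point of the lower envelope of the lines y = a_i + i · x (there are 4 lines, with slopes 0, 1, ..., 3). Only the lines that attain the minimum somewhere contribute to roots; other lines are dominated. Here the surviving (envelope) indices are i = 3, i = 2, i = 1, i = 0.
Intersections between consecutive envelope lines give the roots: for adjacent envelope indices i < j the intersection is x = (a_i − a_j) / (j − i). Reading off the sorted break points: {-6, -4, 7}.
Verification: at each break x_0, at least two indices attain the minimum of min_i(a_i + i · x_0).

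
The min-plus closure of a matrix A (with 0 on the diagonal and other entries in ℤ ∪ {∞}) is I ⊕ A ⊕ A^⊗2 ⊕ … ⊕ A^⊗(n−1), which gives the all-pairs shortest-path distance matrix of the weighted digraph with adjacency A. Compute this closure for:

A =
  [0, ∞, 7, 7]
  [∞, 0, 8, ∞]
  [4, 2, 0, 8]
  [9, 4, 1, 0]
Closure =
  [0, 9, 7, 7]
  [12, 0, 8, 16]
  [4, 2, 0, 8]
  [5, 3, 1, 0]

This is the Floyd-Warshall all-pairs shortest-path computation. For each intermediate vertex k = 0, 1, …, 3, update dist[i][j] ← min(dist[i][j], dist[i][k] + dist[k][j]). The final matrix gives, for each (i, j), the minimum total weight of any directed path from i to j (possibly empty when i = j).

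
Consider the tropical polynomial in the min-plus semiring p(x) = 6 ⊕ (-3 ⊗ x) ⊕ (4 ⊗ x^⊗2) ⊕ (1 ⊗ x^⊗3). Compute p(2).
p(2) = -1

A tropical monomial a ⊗ x^⊗i evaluates to a + i · x. Evaluating each term at x = 2:
  Term 0 contributes 6 + 0 · 2 = 6
  Term 1 contributes -3 + 1 · 2 = -1
  Term 2 contributes 4 + 2 · 2 = 8
  Term 3 contributes 1 + 3 · 2 = 7
p(2) = ⊕ of these = min[6, -1, 8, 7] = -1.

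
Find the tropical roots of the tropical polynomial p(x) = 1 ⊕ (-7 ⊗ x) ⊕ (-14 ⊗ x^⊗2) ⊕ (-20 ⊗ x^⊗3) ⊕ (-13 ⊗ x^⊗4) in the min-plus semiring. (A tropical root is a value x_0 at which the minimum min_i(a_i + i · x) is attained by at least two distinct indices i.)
Roots: {-7, 6, 7, 8}

Each tropical root is a break point of the lower envelope of the lines y = a_i + i · x (there are 5 lines, with slopes 0, 1, ..., 4). Only the lines that attain the minimum somewhere contribute to roots; other lines are dominated. Here the surviving (envelope) indices are i = 4, i = 3, i = 2, i = 1, i = 0.
Intersections between consecutive envelope lines give the roots: for adjacent envelope indices i < j the intersection is x = (a_i − a_j) / (j − i). Reading off the sorted break points: {-7, 6, 7, 8}.
Verification: at each break x_0, at least two indices attain the minimum of min_i(a_i + i · x_0).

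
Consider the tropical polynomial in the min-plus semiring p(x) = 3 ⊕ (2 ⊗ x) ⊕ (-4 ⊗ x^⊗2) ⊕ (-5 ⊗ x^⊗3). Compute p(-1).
p(-1) = -8

A tropical monomial a ⊗ x^⊗i evaluates to a + i · x. Evaluating each term at x = -1:
  Term 0 contributes 3 + 0 · -1 = 3
  Term 1 contributes 2 + 1 · -1 = 1
  Term 2 contributes -4 + 2 · -1 = -6
  Term 3 contributes -5 + 3 · -1 = -8
p(-1) = ⊕ of these = min[3, 1, -6, -8] = -8.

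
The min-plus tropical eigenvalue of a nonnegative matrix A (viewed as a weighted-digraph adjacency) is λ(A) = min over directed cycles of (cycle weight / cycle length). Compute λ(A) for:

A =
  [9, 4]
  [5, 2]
λ(A) = 2

Enumerate directed cycles and compute their means (weight / length). Sample:
  cycle 0 → 0: weight = 9, length = 1, mean = 9/1 ≈ 9.000
  cycle 1 → 1: weight = 2, length = 1, mean = 2/1 ≈ 2.000
  cycle 0 → 1 → 0: weight = 9, length = 2, mean = 9/2 ≈ 4.500
  cycle 1 → 0 → 1: weight = 9, length = 2, mean = 9/2 ≈ 4.500
Minimum mean = 2.000, attained e.g. along the cycle 1 → 1 with weight 2 and length 1. So λ(A) = 2/1 = 2.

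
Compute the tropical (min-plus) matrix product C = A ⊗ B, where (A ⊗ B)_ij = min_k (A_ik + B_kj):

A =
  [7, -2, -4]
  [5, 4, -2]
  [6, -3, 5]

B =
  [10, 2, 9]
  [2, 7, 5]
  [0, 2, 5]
A ⊗ B =
  [-4, -2, 1]
  [-2, 0, 3]
  [-1, 4, 2]

Apply the min-plus product entry-by-entry:
  C[0][0] = min over k of (A[0][0] + B[0][0] = 7 + 10 = 17, A[0][1] + B[1][0] = -2 + 2 = 0, A[0][2] + B[2][0] = -4 + 0 = -4) = -4 (attained at k = 2)
  C[0][1] = min over k of (A[0][0] + B[0][1] = 7 + 2 = 9, A[0][1] + B[1][1] = -2 + 7 = 5, A[0][2] + B[2][1] = -4 + 2 = -2) = -2 (attained at k = 2)
  C[0][2] = min over k of (A[0][0] + B[0][2] = 7 + 9 = 16, A[0][1] + B[1][2] = -2 + 5 = 3, A[0][2] + B[2][2] = -4 + 5 = 1) = 1 (attained at k = 2)
  C[1][0] = min over k of (A[1][0] + B[0][0] = 5 + 10 = 15, A[1][1] + B[1][0] = 4 + 2 = 6, A[1][2] + B[2][0] = -2 + 0 = -2) = -2 (attained at k = 2)
  C[1][1] = min over k of (A[1][0] + B[0][1] = 5 + 2 = 7, A[1][1] + B[1][1] = 4 + 7 = 11, A[1][2] + B[2][1] = -2 + 2 = 0) = 0 (attained at k = 2)
  C[1][2] = min over k of (A[1][0] + B[0][2] = 5 + 9 = 14, A[1][1] + B[1][2] = 4 + 5 = 9, A[1][2] + B[2][2] = -2 + 5 = 3) = 3 (attained at k = 2)
  C[2][0] = min over k of (A[2][0] + B[0][0] = 6 + 10 = 16, A[2][1] + B[1][0] = -3 + 2 = -1, A[2][2] + B[2][0] = 5 + 0 = 5) = -1 (attained at k = 1)
  C[2][1] = min over k of (A[2][0] + B[0][1] = 6 + 2 = 8, A[2][1] + B[1][1] = -3 + 7 = 4, A[2][2] + B[2][1] = 5 + 2 = 7) = 4 (attained at k = 1)
  C[2][2] = min over k of (A[2][0] + B[0][2] = 6 + 9 = 15, A[2][1] + B[1][2] = -3 + 5 = 2, A[2][2] + B[2][2] = 5 + 5 = 10) = 2 (attained at k = 1)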